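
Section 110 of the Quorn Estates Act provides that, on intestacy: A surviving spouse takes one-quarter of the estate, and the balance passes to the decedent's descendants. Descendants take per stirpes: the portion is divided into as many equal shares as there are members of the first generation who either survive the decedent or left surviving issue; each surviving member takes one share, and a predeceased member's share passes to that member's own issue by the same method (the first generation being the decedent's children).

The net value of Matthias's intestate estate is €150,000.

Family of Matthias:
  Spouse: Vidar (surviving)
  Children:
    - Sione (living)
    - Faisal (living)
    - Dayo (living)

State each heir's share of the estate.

Vidar takes one-quarter of €150,000 = €37,500. The remaining €112,500 passes to the descendants.
The descendants' portion (€112,500) is divided into 3 shares of €37,500: Sione, Faisal, and Dayo each take €37,500.

Vidar: €37,500; Sione: €37,500; Faisal: €37,500; Dayo: €37,500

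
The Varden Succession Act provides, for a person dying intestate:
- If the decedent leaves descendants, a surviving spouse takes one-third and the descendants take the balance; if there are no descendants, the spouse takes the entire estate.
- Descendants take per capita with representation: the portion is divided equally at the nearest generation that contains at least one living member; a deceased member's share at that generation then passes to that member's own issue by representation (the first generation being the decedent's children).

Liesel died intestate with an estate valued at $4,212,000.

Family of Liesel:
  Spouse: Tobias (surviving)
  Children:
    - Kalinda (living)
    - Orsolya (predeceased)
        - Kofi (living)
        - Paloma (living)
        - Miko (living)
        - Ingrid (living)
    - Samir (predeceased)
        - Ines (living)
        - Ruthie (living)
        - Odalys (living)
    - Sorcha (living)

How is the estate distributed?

Tobias: $1,404,000; Kalinda: $702,000; Kofi: $175,500; Paloma: $175,500; Miko: $175,500; Ingrid: $175,500; Ines: $234,000; Ruthie: $234,000; Odalys: $234,000; Sorcha: $702,000

Tobias takes one-third of $4,212,000 = $1,404,000. The remaining $2,808,000 passes to the descendants.
The descendants' portion ($2,808,000) is divided into 4 shares of $702,000: Kalinda and Sorcha each take $702,000; Orsolya's $702,000 share passes to Orsolya's issue; Samir's $702,000 share passes to Samir's issue.
Orsolya's share ($702,000) is divided into 4 shares of $175,500: Kofi, Paloma, Miko, and Ingrid each take $175,500.
Samir's share ($702,000) is divided into 3 shares of $234,000: Ines, Ruthie, and Odalys each take $234,000.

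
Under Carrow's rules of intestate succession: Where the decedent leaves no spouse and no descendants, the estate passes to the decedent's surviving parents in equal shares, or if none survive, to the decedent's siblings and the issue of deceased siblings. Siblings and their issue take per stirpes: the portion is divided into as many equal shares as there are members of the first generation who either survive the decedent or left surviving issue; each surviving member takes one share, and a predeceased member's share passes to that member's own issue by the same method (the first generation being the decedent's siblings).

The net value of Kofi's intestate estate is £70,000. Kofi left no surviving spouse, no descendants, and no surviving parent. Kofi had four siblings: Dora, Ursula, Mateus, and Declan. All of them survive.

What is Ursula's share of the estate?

The entire £70,000 passes to the siblings and their issue.
That amount (£70,000) is divided into 4 shares of £17,500: Dora, Ursula, Mateus, and Declan each take £17,500.

Ursula receives £17,500.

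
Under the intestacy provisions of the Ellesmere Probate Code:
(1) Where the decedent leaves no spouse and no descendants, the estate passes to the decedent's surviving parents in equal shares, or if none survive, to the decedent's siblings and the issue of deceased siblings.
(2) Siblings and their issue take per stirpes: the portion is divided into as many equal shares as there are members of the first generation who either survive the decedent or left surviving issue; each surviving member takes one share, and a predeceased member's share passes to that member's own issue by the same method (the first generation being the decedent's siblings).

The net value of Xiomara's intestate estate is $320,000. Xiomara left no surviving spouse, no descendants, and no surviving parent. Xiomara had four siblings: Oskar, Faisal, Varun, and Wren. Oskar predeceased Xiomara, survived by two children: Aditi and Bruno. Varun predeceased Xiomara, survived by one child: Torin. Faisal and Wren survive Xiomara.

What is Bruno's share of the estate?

The entire $320,000 passes to the siblings and their issue.
That amount ($320,000) is divided into 4 shares of $80,000: Faisal and Wren each take $80,000; Oskar's $80,000 share passes to Oskar's issue; Varun's $80,000 share passes to Varun's issue.
Oskar's share ($80,000) is divided into 2 shares of $40,000: Aditi and Bruno each take $40,000.
Varun's share ($80,000) passes entirely to Torin.

Bruno receives $40,000.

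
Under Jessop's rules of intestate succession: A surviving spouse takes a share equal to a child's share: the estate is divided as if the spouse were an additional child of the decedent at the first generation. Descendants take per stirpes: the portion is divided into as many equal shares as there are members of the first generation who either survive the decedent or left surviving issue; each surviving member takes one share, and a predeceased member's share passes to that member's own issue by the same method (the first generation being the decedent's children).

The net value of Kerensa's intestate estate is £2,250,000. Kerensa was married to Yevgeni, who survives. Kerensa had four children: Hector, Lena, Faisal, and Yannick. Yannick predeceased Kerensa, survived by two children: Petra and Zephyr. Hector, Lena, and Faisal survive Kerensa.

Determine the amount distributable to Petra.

The spouse counts as an additional share at the children's level, so there are 5 primary shares of £450,000. Yevgeni takes one such share (£450,000).
The children's combined portion (£1,800,000) is divided into 4 shares of £450,000: Hector, Lena, and Faisal each take £450,000; Yannick's £450,000 share passes to Yannick's issue.
Yannick's share (£450,000) is divided into 2 shares of £225,000: Petra and Zephyr each take £225,000.

Petra receives £225,000.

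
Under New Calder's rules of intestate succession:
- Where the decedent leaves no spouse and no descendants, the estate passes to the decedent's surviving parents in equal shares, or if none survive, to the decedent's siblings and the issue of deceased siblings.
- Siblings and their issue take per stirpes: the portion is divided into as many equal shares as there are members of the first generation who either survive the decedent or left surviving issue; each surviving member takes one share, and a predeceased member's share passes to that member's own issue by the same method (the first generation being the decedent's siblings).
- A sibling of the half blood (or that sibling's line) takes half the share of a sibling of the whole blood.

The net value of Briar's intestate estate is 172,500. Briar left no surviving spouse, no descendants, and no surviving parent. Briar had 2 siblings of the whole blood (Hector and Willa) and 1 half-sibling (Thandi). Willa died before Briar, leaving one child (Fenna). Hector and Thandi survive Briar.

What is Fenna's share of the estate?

Fenna receives 69,000.

The entire 172,500 passes to the siblings and their issue.
Counting each half-blood sibling's line as half a unit, there are 5/2 units in 172,500, so one unit is 69,000. Whole-blood lines (Hector and Willa) take 69,000 each; half-blood lines (Thandi) take 34,500 each.
Willa's share (69,000) passes entirely to Fenna.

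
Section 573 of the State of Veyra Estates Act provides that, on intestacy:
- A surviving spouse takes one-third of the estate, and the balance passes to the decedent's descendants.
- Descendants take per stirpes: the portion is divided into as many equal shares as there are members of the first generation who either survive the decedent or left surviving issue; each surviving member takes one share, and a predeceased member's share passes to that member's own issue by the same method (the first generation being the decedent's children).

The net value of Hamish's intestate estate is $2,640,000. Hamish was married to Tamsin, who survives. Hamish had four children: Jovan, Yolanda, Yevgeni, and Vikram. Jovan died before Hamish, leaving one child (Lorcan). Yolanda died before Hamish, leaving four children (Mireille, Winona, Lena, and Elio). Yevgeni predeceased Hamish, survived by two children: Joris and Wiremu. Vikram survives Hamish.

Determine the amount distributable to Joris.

Joris receives $220,000.

Tamsin takes one-third of $2,640,000 = $880,000. The remaining $1,760,000 passes to the descendants.
The descendants' portion ($1,760,000) is divided into 4 shares of $440,000: Vikram takes $440,000; Jovan's $440,000 share passes to Jovan's issue; Yolanda's $440,000 share passes to Yolanda's issue; Yevgeni's $440,000 share passes to Yevgeni's issue.
Jovan's share ($440,000) passes entirely to Lorcan.
Yolanda's share ($440,000) is divided into 4 shares of $110,000: Mireille, Winona, Lena, and Elio each take $110,000.
Yevgeni's share ($440,000) is divided into 2 shares of $220,000: Joris and Wiremu each take $220,000.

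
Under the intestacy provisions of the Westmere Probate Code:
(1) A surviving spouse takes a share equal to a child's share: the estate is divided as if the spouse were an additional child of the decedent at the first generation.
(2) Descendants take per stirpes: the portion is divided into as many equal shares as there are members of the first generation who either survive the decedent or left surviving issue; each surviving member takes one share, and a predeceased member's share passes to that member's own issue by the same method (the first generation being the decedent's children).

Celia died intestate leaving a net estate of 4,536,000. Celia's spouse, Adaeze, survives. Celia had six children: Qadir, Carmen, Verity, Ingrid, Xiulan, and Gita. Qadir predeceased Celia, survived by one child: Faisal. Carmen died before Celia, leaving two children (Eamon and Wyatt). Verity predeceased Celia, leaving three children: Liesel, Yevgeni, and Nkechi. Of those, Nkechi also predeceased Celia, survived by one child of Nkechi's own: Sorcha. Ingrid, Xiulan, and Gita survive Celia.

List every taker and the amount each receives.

The spouse counts as an additional share at the children's level, so there are 7 primary shares of 648,000. Adaeze takes one such share (648,000).
The children's combined portion (3,888,000) is divided into 6 shares of 648,000: Ingrid, Xiulan, and Gita each take 648,000; Qadir's 648,000 share passes to Qadir's issue; Carmen's 648,000 share passes to Carmen's issue; Verity's 648,000 share passes to Verity's issue.
Qadir's share (648,000) passes entirely to Faisal.
Carmen's share (648,000) is divided into 2 shares of 324,000: Eamon and Wyatt each take 324,000.
Verity's share (648,000) is divided into 3 shares of 216,000: Liesel and Yevgeni each take 216,000; Nkechi's 216,000 share passes to Nkechi's issue.
Nkechi's share (216,000) passes entirely to Sorcha.

Adaeze: 648,000; Faisal: 648,000; Eamon: 324,000; Wyatt: 324,000; Liesel: 216,000; Yevgeni: 216,000; Sorcha: 216,000; Ingrid: 648,000; Xiulan: 648,000; Gita: 648,000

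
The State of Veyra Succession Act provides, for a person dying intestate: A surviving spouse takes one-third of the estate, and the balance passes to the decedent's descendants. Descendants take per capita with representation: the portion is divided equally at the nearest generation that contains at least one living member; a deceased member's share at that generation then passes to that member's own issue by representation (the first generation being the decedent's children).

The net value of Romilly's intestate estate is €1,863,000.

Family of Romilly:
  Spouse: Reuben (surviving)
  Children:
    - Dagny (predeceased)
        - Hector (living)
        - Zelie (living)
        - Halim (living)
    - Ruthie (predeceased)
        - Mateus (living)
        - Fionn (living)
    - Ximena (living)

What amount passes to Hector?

Reuben takes one-third of €1,863,000 = €621,000. The remaining €1,242,000 passes to the descendants.
The descendants' portion (€1,242,000) is divided into 3 shares of €414,000: Ximena takes €414,000; Dagny's €414,000 share passes to Dagny's issue; Ruthie's €414,000 share passes to Ruthie's issue.
Dagny's share (€414,000) is divided into 3 shares of €138,000: Hector, Zelie, and Halim each take €138,000.
Ruthie's share (€414,000) is divided into 2 shares of €207,000: Mateus and Fionn each take €207,000.

Hector receives €138,000.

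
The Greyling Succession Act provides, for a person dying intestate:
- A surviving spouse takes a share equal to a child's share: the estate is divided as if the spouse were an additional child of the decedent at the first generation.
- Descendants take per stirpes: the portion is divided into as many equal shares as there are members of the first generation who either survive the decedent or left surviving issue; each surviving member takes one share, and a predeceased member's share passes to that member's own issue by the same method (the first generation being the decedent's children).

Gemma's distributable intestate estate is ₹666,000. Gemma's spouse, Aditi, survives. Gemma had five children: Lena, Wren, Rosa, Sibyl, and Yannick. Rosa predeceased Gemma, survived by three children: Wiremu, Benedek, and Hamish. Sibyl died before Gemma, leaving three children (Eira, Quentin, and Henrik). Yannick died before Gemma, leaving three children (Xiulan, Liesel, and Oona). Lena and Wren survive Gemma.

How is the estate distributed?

Aditi: ₹111,000; Lena: ₹111,000; Wren: ₹111,000; Wiremu: ₹37,000; Benedek: ₹37,000; Hamish: ₹37,000; Eira: ₹37,000; Quentin: ₹37,000; Henrik: ₹37,000; Xiulan: ₹37,000; Liesel: ₹37,000; Oona: ₹37,000

The spouse counts as an additional share at the children's level, so there are 6 primary shares of ₹111,000. Aditi takes one such share (₹111,000).
The children's combined portion (₹555,000) is divided into 5 shares of ₹111,000: Lena and Wren each take ₹111,000; Rosa's ₹111,000 share passes to Rosa's issue; Sibyl's ₹111,000 share passes to Sibyl's issue; Yannick's ₹111,000 share passes to Yannick's issue.
Rosa's share (₹111,000) is divided into 3 shares of ₹37,000: Wiremu, Benedek, and Hamish each take ₹37,000.
Sibyl's share (₹111,000) is divided into 3 shares of ₹37,000: Eira, Quentin, and Henrik each take ₹37,000.
Yannick's share (₹111,000) is divided into 3 shares of ₹37,000: Xiulan, Liesel, and Oona each take ₹37,000.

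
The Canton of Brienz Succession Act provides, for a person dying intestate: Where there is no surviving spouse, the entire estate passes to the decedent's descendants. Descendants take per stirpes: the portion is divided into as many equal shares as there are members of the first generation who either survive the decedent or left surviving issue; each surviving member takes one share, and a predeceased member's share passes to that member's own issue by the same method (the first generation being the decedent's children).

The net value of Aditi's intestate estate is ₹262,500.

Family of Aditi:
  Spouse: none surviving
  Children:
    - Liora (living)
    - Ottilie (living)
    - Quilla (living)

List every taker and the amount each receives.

Liora: ₹87,500; Ottilie: ₹87,500; Quilla: ₹87,500

The entire ₹262,500 passes to the descendants.
That amount (₹262,500) is divided into 3 shares of ₹87,500: Liora, Ottilie, and Quilla each take ₹87,500.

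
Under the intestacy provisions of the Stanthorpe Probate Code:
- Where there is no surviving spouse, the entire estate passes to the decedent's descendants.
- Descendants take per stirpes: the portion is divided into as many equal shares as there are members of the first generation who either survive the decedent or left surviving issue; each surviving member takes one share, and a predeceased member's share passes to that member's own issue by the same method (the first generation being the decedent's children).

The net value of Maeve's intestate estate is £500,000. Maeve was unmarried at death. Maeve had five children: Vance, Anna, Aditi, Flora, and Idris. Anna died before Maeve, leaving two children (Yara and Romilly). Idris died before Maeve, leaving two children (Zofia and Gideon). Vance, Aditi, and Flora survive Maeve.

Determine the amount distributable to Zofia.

The entire £500,000 passes to the descendants.
That amount (£500,000) is divided into 5 shares of £100,000: Vance, Aditi, and Flora each take £100,000; Anna's £100,000 share passes to Anna's issue; Idris's £100,000 share passes to Idris's issue.
Anna's share (£100,000) is divided into 2 shares of £50,000: Yara and Romilly each take £50,000.
Idris's share (£100,000) is divided into 2 shares of £50,000: Zofia and Gideon each take £50,000.

Zofia receives £50,000.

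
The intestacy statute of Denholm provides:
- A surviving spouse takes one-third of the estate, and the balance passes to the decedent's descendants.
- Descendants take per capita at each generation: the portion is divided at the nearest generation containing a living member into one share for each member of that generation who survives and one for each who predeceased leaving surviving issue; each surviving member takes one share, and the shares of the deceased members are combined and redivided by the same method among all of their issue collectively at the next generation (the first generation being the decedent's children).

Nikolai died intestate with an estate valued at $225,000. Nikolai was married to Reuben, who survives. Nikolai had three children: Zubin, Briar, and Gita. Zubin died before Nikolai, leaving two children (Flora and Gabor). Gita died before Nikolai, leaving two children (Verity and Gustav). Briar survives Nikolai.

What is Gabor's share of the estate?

Reuben takes one-third of $225,000 = $75,000. The remaining $150,000 passes to the descendants.
The descendants' portion ($150,000) is divided at the children's generation into 3 shares of $50,000. Briar takes $50,000. The 2 shares of the deceased (Zubin and Gita) are combined into a pool of $100,000.
That pool ($100,000) is divided at the grandchildren's generation equally among Flora, Gabor, Verity, and Gustav: $25,000 each.

Gabor receives $25,000.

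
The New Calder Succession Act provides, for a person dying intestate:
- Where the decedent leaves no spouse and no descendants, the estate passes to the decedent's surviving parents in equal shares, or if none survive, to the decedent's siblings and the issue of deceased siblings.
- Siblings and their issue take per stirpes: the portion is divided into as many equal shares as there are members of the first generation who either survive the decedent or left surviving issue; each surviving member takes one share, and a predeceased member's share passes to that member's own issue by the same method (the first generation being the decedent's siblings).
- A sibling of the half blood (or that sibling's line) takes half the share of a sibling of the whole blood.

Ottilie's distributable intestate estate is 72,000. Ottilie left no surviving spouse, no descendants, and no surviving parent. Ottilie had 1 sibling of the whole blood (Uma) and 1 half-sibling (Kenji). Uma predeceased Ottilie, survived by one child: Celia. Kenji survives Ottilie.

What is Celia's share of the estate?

The entire 72,000 passes to the siblings and their issue.
Counting each half-blood sibling's line as half a unit, there are 3/2 units in 72,000, so one unit is 48,000. Whole-blood lines (Uma) take 48,000 each; half-blood lines (Kenji) take 24,000 each.
Uma's share (48,000) passes entirely to Celia.

Celia receives 48,000.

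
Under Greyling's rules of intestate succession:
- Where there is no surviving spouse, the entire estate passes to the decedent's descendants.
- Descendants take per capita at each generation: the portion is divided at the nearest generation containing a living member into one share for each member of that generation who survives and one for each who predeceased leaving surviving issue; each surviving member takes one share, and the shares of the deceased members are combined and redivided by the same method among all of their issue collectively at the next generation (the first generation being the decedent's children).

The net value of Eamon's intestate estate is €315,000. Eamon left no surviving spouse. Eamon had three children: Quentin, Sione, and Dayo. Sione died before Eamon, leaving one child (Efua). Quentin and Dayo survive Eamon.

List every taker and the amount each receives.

Quentin: €105,000; Efua: €105,000; Dayo: €105,000

The entire €315,000 passes to the descendants.
That amount (€315,000) is divided at the children's generation into 3 shares of €105,000. Quentin and Dayo each take €105,000. The remaining share for the deceased Sione (€105,000) is carried to the next generation.
That pool (€105,000) passes entirely to Efua, the sole taker at the grandchildren's generation.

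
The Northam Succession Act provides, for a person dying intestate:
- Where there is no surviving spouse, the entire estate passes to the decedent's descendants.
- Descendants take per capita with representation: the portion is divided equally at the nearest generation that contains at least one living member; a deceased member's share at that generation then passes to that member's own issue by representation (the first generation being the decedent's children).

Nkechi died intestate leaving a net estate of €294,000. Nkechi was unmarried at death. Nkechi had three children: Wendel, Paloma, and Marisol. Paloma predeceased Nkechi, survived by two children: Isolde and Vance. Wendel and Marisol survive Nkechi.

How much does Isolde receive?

The entire €294,000 passes to the descendants.
That amount (€294,000) is divided into 3 shares of €98,000: Wendel and Marisol each take €98,000; Paloma's €98,000 share passes to Paloma's issue.
Paloma's share (€98,000) is divided into 2 shares of €49,000: Isolde and Vance each take €49,000.

Isolde receives €49,000.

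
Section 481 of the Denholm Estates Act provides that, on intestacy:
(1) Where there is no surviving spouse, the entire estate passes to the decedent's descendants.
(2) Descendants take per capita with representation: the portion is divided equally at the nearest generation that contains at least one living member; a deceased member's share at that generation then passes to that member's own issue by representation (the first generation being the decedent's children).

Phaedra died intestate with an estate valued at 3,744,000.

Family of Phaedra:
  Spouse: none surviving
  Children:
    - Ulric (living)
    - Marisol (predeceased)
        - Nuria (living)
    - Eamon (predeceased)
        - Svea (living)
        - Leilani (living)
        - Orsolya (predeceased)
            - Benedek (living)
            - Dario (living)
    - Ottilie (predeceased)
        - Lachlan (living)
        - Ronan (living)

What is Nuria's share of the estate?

The entire 3,744,000 passes to the descendants.
That amount (3,744,000) is divided into 4 shares of 936,000: Ulric takes 936,000; Marisol's 936,000 share passes to Marisol's issue; Eamon's 936,000 share passes to Eamon's issue; Ottilie's 936,000 share passes to Ottilie's issue.
Marisol's share (936,000) passes entirely to Nuria.
Eamon's share (936,000) is divided into 3 shares of 312,000: Svea and Leilani each take 312,000; Orsolya's 312,000 share passes to Orsolya's issue.
Orsolya's share (312,000) is divided into 2 shares of 156,000: Benedek and Dario each take 156,000.
Ottilie's share (936,000) is divided into 2 shares of 468,000: Lachlan and Ronan each take 468,000.

Nuria receives 936,000.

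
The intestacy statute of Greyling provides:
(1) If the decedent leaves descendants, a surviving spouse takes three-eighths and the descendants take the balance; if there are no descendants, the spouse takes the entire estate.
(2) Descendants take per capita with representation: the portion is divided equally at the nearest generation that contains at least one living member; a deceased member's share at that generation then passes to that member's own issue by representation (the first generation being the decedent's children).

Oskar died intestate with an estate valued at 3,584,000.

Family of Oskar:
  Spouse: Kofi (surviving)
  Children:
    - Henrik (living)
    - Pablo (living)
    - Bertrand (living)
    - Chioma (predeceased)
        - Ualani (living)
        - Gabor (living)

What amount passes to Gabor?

Kofi takes three-eighths of 3,584,000 = 1,344,000. The remaining 2,240,000 passes to the descendants.
The descendants' portion (2,240,000) is divided into 4 shares of 560,000: Henrik, Pablo, and Bertrand each take 560,000; Chioma's 560,000 share passes to Chioma's issue.
Chioma's share (560,000) is divided into 2 shares of 280,000: Ualani and Gabor each take 280,000.

Gabor receives 280,000.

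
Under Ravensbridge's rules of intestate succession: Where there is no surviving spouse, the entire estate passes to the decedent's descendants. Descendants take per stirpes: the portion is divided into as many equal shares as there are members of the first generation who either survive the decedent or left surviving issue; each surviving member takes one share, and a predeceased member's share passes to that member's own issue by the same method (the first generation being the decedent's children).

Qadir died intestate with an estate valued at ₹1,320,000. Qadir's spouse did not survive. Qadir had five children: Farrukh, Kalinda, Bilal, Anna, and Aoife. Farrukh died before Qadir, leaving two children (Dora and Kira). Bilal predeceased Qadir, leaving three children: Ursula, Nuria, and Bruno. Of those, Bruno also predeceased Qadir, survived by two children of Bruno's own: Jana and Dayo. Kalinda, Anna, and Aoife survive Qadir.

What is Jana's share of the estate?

The entire ₹1,320,000 passes to the descendants.
That amount (₹1,320,000) is divided into 5 shares of ₹264,000: Kalinda, Anna, and Aoife each take ₹264,000; Farrukh's ₹264,000 share passes to Farrukh's issue; Bilal's ₹264,000 share passes to Bilal's issue.
Farrukh's share (₹264,000) is divided into 2 shares of ₹132,000: Dora and Kira each take ₹132,000.
Bilal's share (₹264,000) is divided into 3 shares of ₹88,000: Ursula and Nuria each take ₹88,000; Bruno's ₹88,000 share passes to Bruno's issue.
Bruno's share (₹88,000) is divided into 2 shares of ₹44,000: Jana and Dayo each take ₹44,000.

Jana receives ₹44,000.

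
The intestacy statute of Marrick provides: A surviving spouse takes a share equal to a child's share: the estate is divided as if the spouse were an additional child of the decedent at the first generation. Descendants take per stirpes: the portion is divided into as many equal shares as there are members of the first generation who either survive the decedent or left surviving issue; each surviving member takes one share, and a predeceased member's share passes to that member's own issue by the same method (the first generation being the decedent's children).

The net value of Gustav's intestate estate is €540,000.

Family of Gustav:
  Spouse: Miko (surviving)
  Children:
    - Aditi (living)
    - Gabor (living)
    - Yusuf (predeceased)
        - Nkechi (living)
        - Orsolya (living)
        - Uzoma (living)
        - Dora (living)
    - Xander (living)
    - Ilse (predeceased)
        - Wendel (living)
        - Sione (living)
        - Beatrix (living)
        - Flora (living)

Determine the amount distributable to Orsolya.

The spouse counts as an additional share at the children's level, so there are 6 primary shares of €90,000. Miko takes one such share (€90,000).
The children's combined portion (€450,000) is divided into 5 shares of €90,000: Aditi, Gabor, and Xander each take €90,000; Yusuf's €90,000 share passes to Yusuf's issue; Ilse's €90,000 share passes to Ilse's issue.
Yusuf's share (€90,000) is divided into 4 shares of €22,500: Nkechi, Orsolya, Uzoma, and Dora each take €22,500.
Ilse's share (€90,000) is divided into 4 shares of €22,500: Wendel, Sione, Beatrix, and Flora each take €22,500.

Orsolya receives €22,500.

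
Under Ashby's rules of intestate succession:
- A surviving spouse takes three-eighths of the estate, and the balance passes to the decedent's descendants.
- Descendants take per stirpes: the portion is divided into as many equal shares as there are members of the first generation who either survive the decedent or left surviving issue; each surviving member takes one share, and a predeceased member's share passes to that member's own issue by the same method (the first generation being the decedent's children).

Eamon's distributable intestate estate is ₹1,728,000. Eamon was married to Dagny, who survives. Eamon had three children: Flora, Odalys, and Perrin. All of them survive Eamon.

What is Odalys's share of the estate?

Odalys receives ₹360,000.

Dagny takes three-eighths of ₹1,728,000 = ₹648,000. The remaining ₹1,080,000 passes to the descendants.
The descendants' portion (₹1,080,000) is divided into 3 shares of ₹360,000: Flora, Odalys, and Perrin each take ₹360,000.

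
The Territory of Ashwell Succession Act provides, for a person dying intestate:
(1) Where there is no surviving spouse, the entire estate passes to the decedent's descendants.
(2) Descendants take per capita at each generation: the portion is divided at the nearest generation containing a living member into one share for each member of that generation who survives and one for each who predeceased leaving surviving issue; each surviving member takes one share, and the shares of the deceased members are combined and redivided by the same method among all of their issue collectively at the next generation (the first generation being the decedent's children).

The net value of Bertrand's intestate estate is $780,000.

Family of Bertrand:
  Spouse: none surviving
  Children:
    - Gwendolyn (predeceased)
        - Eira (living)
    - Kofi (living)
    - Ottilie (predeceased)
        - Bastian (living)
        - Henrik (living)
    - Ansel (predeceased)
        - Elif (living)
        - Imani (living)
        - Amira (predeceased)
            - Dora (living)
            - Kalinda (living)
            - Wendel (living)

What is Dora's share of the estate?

The entire $780,000 passes to the descendants.
That amount ($780,000) is divided at the children's generation into 4 shares of $195,000. Kofi takes $195,000. The 3 shares of the deceased (Gwendolyn, Ottilie, and Ansel) are combined into a pool of $585,000.
That pool ($585,000) is divided at the grandchildren's generation into 6 shares of $97,500. Eira, Bastian, Henrik, Elif, and Imani each take $97,500. The remaining share for the deceased Amira ($97,500) is carried to the next generation.
That pool ($97,500) is divided at the great-grandchildren's generation equally among Dora, Kalinda, and Wendel: $32,500 each.

Dora receives $32,500.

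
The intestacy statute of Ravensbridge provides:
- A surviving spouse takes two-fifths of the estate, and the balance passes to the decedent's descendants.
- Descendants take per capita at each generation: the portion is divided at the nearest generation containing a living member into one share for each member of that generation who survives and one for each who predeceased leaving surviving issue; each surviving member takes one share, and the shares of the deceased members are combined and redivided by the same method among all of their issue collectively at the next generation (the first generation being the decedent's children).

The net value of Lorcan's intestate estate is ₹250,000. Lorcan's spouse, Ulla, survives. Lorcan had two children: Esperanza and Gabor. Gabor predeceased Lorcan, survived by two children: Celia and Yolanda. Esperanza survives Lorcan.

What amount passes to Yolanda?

Ulla takes two-fifths of ₹250,000 = ₹100,000. The remaining ₹150,000 passes to the descendants.
The descendants' portion (₹150,000) is divided at the children's generation into 2 shares of ₹75,000. Esperanza takes ₹75,000. The remaining share for the deceased Gabor (₹75,000) is carried to the next generation.
That pool (₹75,000) is divided at the grandchildren's generation equally among Celia and Yolanda: ₹37,500 each.

Yolanda receives ₹37,500.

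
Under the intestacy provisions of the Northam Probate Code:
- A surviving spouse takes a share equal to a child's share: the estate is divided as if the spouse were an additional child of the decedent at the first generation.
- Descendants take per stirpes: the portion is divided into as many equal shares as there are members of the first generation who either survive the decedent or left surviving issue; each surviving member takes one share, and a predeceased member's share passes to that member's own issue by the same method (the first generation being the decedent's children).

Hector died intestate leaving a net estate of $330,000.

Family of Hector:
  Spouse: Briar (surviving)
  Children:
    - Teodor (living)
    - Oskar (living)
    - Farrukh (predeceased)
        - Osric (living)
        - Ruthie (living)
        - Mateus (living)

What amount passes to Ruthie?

The spouse counts as an additional share at the children's level, so there are 4 primary shares of $82,500. Briar takes one such share ($82,500).
The children's combined portion ($247,500) is divided into 3 shares of $82,500: Teodor and Oskar each take $82,500; Farrukh's $82,500 share passes to Farrukh's issue.
Farrukh's share ($82,500) is divided into 3 shares of $27,500: Osric, Ruthie, and Mateus each take $27,500.

Ruthie receives $27,500.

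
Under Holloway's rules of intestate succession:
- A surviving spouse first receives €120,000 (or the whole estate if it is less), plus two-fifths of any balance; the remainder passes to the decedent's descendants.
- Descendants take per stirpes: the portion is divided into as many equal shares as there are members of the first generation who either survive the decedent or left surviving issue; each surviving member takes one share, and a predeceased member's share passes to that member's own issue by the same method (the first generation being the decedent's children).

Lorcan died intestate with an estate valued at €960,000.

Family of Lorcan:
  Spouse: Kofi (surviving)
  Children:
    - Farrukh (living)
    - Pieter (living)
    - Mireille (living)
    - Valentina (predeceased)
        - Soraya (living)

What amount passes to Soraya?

Kofi first takes €120,000, leaving a balance of €840,000. Kofi then takes two-fifths of the balance (€336,000), for a total of €456,000. The remaining €504,000 passes to the descendants.
The descendants' portion (€504,000) is divided into 4 shares of €126,000: Farrukh, Pieter, and Mireille each take €126,000; Valentina's €126,000 share passes to Valentina's issue.
Valentina's share (€126,000) passes entirely to Soraya.

Soraya receives €126,000.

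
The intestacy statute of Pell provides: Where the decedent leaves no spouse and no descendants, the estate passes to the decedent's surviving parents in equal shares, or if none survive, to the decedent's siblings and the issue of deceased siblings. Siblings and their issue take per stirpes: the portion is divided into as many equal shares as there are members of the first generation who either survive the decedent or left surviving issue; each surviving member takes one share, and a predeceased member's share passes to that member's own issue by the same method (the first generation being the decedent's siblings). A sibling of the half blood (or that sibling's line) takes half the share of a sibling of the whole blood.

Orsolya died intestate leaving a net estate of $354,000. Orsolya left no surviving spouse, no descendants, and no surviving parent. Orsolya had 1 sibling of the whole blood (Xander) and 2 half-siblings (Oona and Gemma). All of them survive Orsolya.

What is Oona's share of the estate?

Oona receives $88,500.

The entire $354,000 passes to the siblings and their issue.
Counting each half-blood sibling's line as half a unit, there are 2 units in $354,000, so one unit is $177,000. Whole-blood lines (Xander) take $177,000 each; half-blood lines (Oona and Gemma) take $88,500 each.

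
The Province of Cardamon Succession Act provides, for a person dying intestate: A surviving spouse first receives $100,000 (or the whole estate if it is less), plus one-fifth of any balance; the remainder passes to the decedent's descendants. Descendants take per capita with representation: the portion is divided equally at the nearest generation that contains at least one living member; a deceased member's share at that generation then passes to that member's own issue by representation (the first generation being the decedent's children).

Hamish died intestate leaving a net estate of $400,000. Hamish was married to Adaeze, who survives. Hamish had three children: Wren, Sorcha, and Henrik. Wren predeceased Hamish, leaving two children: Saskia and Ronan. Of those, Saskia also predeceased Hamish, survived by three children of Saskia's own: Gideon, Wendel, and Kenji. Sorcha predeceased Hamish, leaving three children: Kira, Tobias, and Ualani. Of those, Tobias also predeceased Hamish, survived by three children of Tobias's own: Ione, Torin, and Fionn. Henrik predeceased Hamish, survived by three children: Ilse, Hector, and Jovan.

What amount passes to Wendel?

Adaeze first takes $100,000, leaving a balance of $300,000. Adaeze then takes one-fifth of the balance ($60,000), for a total of $160,000. The remaining $240,000 passes to the descendants.
No child survives, so the initial division is made at the grandchildren's generation.
The descendants' portion ($240,000) is divided into 8 shares of $30,000: Ronan, Kira, Ualani, Ilse, Hector, and Jovan each take $30,000; Saskia's $30,000 share passes to Saskia's issue; Tobias's $30,000 share passes to Tobias's issue.
Saskia's share ($30,000) is divided into 3 shares of $10,000: Gideon, Wendel, and Kenji each take $10,000.
Tobias's share ($30,000) is divided into 3 shares of $10,000: Ione, Torin, and Fionn each take $10,000.

Wendel receives $10,000.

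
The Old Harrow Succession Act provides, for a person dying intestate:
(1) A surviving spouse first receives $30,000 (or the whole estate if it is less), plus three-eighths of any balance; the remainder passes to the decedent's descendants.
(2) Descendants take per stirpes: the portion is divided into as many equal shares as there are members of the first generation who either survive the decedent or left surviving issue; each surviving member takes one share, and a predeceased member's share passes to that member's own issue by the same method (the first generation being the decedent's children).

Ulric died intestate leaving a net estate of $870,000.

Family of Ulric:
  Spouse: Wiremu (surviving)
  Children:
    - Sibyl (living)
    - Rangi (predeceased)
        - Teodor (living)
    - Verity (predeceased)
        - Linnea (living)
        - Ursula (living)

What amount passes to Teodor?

Teodor receives $175,000.

Wiremu first takes $30,000, leaving a balance of $840,000. Wiremu then takes three-eighths of the balance ($315,000), for a total of $345,000. The remaining $525,000 passes to the descendants.
The descendants' portion ($525,000) is divided into 3 shares of $175,000: Sibyl takes $175,000; Rangi's $175,000 share passes to Rangi's issue; Verity's $175,000 share passes to Verity's issue.
Rangi's share ($175,000) passes entirely to Teodor.
Verity's share ($175,000) is divided into 2 shares of $87,500: Linnea and Ursula each take $87,500.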